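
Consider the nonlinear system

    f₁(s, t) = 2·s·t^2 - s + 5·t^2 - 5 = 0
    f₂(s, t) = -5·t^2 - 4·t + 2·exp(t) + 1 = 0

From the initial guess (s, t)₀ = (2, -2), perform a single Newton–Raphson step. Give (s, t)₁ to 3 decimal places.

(1.248, -1.341)

At (2, -2): F = (29.000, -10.72933).
Jacobian J = [[2·t^2 - 1, 4·s·t + 10·t], [0, -10·t + 2·exp(t) - 4]].
At the point, J = [[7.000, -36.000], [0.000, 16.27067]] (det J = 113.89469).
Solving J·Δ = −F gives Δ = (-0.752, 0.659).
Then the next iterate is (s, t)₁ = (1.248, -1.341).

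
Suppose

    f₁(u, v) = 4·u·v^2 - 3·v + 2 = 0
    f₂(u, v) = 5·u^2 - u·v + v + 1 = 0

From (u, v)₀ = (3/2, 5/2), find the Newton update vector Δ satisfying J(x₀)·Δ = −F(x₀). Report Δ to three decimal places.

At (3/2, 5/2): F = (32.000, 11.000).
Jacobian J = [[4·v^2, 8·u·v - 3], [10·u - v, -u + 1]].
At the point, J = [[25.000, 27.000], [12.500, -0.500]] (det J = -350.000).
Solving J·Δ = −F gives Δ = (-0.894, -0.357).

(-0.894, -0.357)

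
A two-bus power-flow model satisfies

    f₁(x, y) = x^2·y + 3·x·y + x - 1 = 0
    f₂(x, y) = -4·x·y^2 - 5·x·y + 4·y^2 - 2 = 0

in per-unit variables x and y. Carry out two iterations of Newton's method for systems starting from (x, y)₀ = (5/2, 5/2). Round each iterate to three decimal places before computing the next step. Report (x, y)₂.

(0.931, 0.287)

At (5/2, 5/2): F = (35.875, -70.750).
Jacobian J = [[2·x·y + 3·y + 1, x^2 + 3·x], [-4·y^2 - 5·y, -8·x·y - 5·x + 8·y]].
At the point, J = [[21.000, 13.750], [-37.500, -42.500]] (det J = -376.875).
Solving J·Δ = −F gives Δ = (-1.464, -0.373).
Then the next iterate is (x, y)₁ = (1.036, 2.127).
Round to (1.036, 2.127) and repeat: F = (8.92962, -13.66933), J = [[11.78814, 4.18130], [-28.73152, -5.79258]].
Δ = (-0.105, -1.840), so (x, y)₂ = (0.931, 0.287).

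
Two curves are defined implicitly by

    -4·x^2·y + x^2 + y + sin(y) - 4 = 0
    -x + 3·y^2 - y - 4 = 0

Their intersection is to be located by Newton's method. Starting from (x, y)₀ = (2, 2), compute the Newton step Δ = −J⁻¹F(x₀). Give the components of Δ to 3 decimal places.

(-0.799, -0.436)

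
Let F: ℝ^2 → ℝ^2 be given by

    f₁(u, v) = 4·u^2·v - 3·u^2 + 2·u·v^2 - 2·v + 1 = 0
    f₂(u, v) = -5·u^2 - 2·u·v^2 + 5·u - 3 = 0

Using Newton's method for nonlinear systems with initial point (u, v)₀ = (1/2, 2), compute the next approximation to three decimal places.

At (1/2, 2): F = (2.250, -5.750).
Jacobian J = [[8·u·v - 6·u + 2·v^2, 4·u^2 + 4·u·v - 2], [-10·u - 2·v^2 + 5, -4·u·v]].
At the point, J = [[13.000, 3.000], [-8.000, -4.000]] (det J = -28.000).
Solving J·Δ = −F gives Δ = (0.295, -2.027).
Then the next iterate is (u, v)₁ = (0.795, -0.027).

(0.795, -0.027)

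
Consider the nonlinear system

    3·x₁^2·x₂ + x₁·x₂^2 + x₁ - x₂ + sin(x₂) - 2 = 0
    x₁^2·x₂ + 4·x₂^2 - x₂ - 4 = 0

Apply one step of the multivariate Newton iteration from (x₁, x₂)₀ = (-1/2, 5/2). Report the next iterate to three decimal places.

(-3.486, 1.119)

At (-1/2, 5/2): F = (-5.65153, 19.125).
Jacobian J = [[6·x₁·x₂ + x₂^2 + 1, 3·x₁^2 + 2·x₁·x₂ + cos(x₂) - 1], [2·x₁·x₂, x₁^2 + 8·x₂ - 1]].
At the point, J = [[-0.250, -3.55114], [-2.500, 19.250]] (det J = -13.69036).
Solving J·Δ = −F gives Δ = (-2.986, -1.381).
Then the next iterate is (x₁, x₂)₁ = (-3.486, 1.119).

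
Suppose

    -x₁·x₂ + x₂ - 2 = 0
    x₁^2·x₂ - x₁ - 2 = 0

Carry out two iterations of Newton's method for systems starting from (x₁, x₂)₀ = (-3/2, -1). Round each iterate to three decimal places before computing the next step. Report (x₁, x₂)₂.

(-1.823, 0.840)

At (-3/2, -1): F = (-4.500, -2.750).
Jacobian J = [[-x₂, -x₁ + 1], [2·x₁·x₂ - 1, x₁^2]].
At the point, J = [[1.000, 2.500], [2.000, 2.250]] (det J = -2.750).
Solving J·Δ = −F gives Δ = (-1.182, 2.273).
Then the next iterate is (x₁, x₂)₁ = (-2.682, 1.273).
Round to (-2.682, 1.273) and repeat: F = (2.68719, 9.83885), J = [[-1.273, 3.682], [-7.82837, 7.19312]].
Δ = (0.859, -0.433), so (x₁, x₂)₂ = (-1.823, 0.840).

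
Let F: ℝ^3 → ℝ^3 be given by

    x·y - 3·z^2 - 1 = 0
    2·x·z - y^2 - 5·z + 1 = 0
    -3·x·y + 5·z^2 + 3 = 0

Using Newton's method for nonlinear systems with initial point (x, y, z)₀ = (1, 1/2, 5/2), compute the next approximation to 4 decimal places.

At (1, 1/2, 5/2): F = (-19.2500, -6.7500, 32.7500).
Jacobian J = [[y, x, -6·z], [2·z, -2·y, 2·x - 5], [-3·y, -3·x, 10·z]].
At the point, J = [[0.5000, 1.0000, -15.0000], [5.0000, -1.0000, -3.0000], [-1.5000, -3.0000, 25.0000]] (det J = 110.0000).
Solving J·Δ = −F gives Δ = (0.6364, 0.1818, -1.2500).
Then the next iterate is (x, y, z)₁ = (1.6364, 0.6818, 1.2500).

(1.6364, 0.6818, 1.2500)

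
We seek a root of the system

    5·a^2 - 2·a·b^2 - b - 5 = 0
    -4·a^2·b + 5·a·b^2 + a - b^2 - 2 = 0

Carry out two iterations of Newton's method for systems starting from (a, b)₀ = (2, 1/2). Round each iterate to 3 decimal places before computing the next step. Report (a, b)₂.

At (2, 1/2): F = (13.500, -5.750).
Jacobian J = [[10·a - 2·b^2, -4·a·b - 1], [-8·a·b + 5·b^2 + 1, -4·a^2 + 10·a·b - 2·b]].
At the point, J = [[19.500, -5.000], [-5.750, -7.000]] (det J = -165.250).
Solving J·Δ = −F gives Δ = (-0.746, -0.209).
Then the next iterate is (a, b)₁ = (1.254, 0.291).
Round to (1.254, 0.291) and repeat: F = (2.35920, -2.13014), J = [[12.37064, -2.45966], [-1.49591, -3.22292]].
Δ = (-0.295, -0.524), so (a, b)₂ = (0.959, -0.233).

(0.959, -0.233)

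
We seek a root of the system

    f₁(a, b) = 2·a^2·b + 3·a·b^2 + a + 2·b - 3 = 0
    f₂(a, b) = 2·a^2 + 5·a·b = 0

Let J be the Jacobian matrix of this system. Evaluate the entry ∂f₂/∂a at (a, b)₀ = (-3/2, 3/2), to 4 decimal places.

1.5000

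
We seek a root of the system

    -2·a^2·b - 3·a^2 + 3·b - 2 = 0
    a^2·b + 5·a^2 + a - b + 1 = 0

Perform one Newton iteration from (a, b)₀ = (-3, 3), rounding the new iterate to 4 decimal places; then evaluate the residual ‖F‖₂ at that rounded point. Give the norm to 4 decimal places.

At (-3, 3): F = (-74.0000, 67.0000).
Jacobian J = [[-4·a·b - 6·a, -2·a^2 + 3], [2·a·b + 10·a + 1, a^2 - 1]].
At the point, J = [[54.0000, -15.0000], [-47.0000, 8.0000]] (det J = -273.0000).
Solving J·Δ = −F gives Δ = (1.5128, 0.5128).
Then the next iterate is (a, b)₁ = (-1.4872, 3.5128).
Re-evaluating at (-1.4872, 3.5128): F = (-13.635860, 14.828303), so ‖F‖₂ = 20.1449.

20.1449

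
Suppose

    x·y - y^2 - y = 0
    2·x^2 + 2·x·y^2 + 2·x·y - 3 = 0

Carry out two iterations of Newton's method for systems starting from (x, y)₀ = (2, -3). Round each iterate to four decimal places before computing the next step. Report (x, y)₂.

At (2, -3): F = (-12.0000, 29.0000).
Jacobian J = [[y, x - 2·y - 1], [4·x + 2·y^2 + 2·y, 4·x·y + 2·x]].
At the point, J = [[-3.0000, 7.0000], [20.0000, -20.0000]] (det J = -80.0000).
Solving J·Δ = −F gives Δ = (0.4625, 1.9125).
Then the next iterate is (x, y)₁ = (2.4625, -1.0875).
Round to (2.4625, -1.0875) and repeat: F = (-2.773125, 9.596457), J = [[-1.0875, 3.6375], [10.040312, -5.786875]].
Δ = (-0.6239, 0.5758), so (x, y)₂ = (1.8386, -0.5117).

(1.8386, -0.5117)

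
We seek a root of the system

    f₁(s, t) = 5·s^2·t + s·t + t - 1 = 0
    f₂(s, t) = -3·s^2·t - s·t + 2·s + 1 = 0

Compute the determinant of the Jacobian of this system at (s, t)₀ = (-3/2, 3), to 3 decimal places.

-59.000

J = [[10·s·t + t, 5·s^2 + s + 1], [-6·s·t - t + 2, -3·s^2 - s]].
At the point, J = [[-42.000, 10.750], [26.000, -5.250]].
det J = -59.000.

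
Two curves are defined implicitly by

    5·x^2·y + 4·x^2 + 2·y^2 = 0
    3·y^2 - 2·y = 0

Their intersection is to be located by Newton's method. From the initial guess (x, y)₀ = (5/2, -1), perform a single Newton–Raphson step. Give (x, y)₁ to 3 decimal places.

At (5/2, -1): F = (-4.250, 5.000).
Jacobian J = [[10·x·y + 8·x, 5·x^2 + 4·y], [0, 6·y - 2]].
At the point, J = [[-5.000, 27.250], [0.000, -8.000]] (det J = 40.000).
Solving J·Δ = −F gives Δ = (2.556, 0.625).
Then the next iterate is (x, y)₁ = (5.056, -0.375).

(5.056, -0.375)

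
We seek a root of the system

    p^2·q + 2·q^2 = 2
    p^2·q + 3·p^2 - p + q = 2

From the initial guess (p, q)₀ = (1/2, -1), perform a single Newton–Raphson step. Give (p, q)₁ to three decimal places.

(5.125, -2.300)

At (1/2, -1): F = (-0.250, -3.000).
Jacobian J = [[2·p·q, p^2 + 4·q], [2·p·q + 6·p - 1, p^2 + 1]].
At the point, J = [[-1.000, -3.750], [1.000, 1.250]] (det J = 2.500).
Solving J·Δ = −F gives Δ = (4.625, -1.300).
Then the next iterate is (p, q)₁ = (5.125, -2.300).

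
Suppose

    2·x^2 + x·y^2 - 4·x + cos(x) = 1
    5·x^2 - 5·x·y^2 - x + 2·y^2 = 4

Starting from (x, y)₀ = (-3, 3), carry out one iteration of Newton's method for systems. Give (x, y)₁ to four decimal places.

(-1.2351, 2.3836)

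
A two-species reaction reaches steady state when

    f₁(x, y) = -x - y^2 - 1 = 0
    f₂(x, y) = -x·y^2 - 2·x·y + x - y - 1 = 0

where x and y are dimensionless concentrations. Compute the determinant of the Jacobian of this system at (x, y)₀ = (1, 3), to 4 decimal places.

-75.0000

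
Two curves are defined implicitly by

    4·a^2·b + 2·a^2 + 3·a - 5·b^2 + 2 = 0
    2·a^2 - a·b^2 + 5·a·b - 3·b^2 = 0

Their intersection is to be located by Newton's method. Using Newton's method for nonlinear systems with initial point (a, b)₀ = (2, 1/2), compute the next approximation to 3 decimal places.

(1.127, -0.060)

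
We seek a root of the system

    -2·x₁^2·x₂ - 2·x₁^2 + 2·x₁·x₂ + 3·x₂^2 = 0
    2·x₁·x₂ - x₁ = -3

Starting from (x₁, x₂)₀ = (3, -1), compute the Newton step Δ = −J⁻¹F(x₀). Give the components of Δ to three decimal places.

At (3, -1): F = (-3.000, -6.000).
Jacobian J = [[-4·x₁·x₂ - 4·x₁ + 2·x₂, -2·x₁^2 + 2·x₁ + 6·x₂], [2·x₂ - 1, 2·x₁]].
At the point, J = [[-2.000, -18.000], [-3.000, 6.000]] (det J = -66.000).
Solving J·Δ = −F gives Δ = (-1.909, 0.045).

(-1.909, 0.045)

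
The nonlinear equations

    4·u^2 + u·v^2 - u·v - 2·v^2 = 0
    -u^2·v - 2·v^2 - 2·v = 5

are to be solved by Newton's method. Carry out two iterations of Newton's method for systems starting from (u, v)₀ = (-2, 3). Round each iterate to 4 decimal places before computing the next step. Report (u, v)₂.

At (-2, 3): F = (-14.0000, -41.0000).
Jacobian J = [[8·u + v^2 - v, 2·u·v - u - 4·v], [-2·u·v, -u^2 - 4·v - 2]].
At the point, J = [[-10.0000, -22.0000], [12.0000, -18.0000]] (det J = 444.0000).
Solving J·Δ = −F gives Δ = (1.4640, -1.3018).
Then the next iterate is (u, v)₁ = (-0.5360, 1.6982).
Round to (-0.5360, 1.6982) and repeat: F = (-5.254109, -14.652053), J = [[-3.102317, -8.077270], [1.820470, -9.080096]].
Δ = (1.6476, -1.2833), so (u, v)₂ = (1.1116, 0.4149).

(1.1116, 0.4149)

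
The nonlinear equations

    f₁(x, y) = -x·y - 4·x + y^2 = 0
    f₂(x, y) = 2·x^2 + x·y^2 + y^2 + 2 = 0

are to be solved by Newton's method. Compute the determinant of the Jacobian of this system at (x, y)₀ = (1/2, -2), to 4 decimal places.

J = [[-y - 4, -x + 2·y], [4·x + y^2, 2·x·y + 2·y]].
At the point, J = [[-2.0000, -4.5000], [6.0000, -6.0000]].
det J = 39.0000.

39.0000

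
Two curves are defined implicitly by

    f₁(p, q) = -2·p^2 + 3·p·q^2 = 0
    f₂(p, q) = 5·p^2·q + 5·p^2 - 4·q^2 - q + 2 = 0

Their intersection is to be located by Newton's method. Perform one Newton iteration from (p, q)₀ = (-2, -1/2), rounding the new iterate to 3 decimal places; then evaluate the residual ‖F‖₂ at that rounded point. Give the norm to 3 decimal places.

4.110

At (-2, -1/2): F = (-9.500, 11.500).
Jacobian J = [[-4·p + 3·q^2, 6·p·q], [10·p·q + 10·p, 5·p^2 - 8·q - 1]].
At the point, J = [[8.750, 6.000], [-10.000, 23.000]] (det J = 261.250).
Solving J·Δ = −F gives Δ = (1.100, -0.022).
Then the next iterate is (p, q)₁ = (-0.900, -0.522).
Re-evaluating at (-0.900, -0.522): F = (-2.35571, 3.36796), so ‖F‖₂ = 4.110.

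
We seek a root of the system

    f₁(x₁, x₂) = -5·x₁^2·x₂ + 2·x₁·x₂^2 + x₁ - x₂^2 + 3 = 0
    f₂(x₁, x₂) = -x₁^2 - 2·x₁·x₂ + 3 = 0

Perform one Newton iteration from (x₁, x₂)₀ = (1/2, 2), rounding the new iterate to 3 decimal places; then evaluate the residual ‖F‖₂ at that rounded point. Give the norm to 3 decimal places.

0.051

At (1/2, 2): F = (1.000, 0.750).
Jacobian J = [[-10·x₁·x₂ + 2·x₂^2 + 1, -5·x₁^2 + 4·x₁·x₂ - 2·x₂], [-2·x₁ - 2·x₂, -2·x₁]].
At the point, J = [[-1.000, -1.250], [-5.000, -1.000]] (det J = -5.250).
Solving J·Δ = −F gives Δ = (-0.012, 0.810).
Then the next iterate is (x₁, x₂)₁ = (0.488, 2.810).
Re-evaluating at (0.488, 2.810): F = (-0.04743, 0.01930), so ‖F‖₂ = 0.051.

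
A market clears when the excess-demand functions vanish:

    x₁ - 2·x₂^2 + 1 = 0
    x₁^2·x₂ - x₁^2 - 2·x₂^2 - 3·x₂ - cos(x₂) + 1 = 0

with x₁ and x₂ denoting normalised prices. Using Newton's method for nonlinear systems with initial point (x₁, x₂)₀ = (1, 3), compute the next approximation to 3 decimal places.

At (1, 3): F = (-16.000, -23.01001).
Jacobian J = [[1, -4·x₂], [2·x₁·x₂ - 2·x₁, x₁^2 - 4·x₂ + sin(x₂) - 3]].
At the point, J = [[1.000, -12.000], [4.000, -13.85888]] (det J = 34.14112).
Solving J·Δ = −F gives Δ = (1.593, -1.201).
Then the next iterate is (x₁, x₂)₁ = (2.593, 1.799).

(2.593, 1.799)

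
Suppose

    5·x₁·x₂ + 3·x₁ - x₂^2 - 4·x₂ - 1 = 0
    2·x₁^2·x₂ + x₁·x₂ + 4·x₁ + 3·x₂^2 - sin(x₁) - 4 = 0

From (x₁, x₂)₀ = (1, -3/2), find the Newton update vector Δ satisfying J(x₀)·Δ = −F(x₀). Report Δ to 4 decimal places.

At (1, -3/2): F = (-1.7500, 1.408529).
Jacobian J = [[5·x₂ + 3, 5·x₁ - 2·x₂ - 4], [4·x₁·x₂ + x₂ - cos(x₁) + 4, 2·x₁^2 + x₁ + 6·x₂]].
At the point, J = [[-4.5000, 4.0000], [-4.040302, -6.0000]] (det J = 43.161209).
Solving J·Δ = −F gives Δ = (-0.1127, 0.3107).

(-0.1127, 0.3107)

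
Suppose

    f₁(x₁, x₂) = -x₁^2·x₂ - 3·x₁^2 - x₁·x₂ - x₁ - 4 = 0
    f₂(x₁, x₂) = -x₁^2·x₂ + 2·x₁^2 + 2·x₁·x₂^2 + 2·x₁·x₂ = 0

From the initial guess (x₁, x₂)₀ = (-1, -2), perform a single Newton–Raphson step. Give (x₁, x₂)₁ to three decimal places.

(1.000, -0.400)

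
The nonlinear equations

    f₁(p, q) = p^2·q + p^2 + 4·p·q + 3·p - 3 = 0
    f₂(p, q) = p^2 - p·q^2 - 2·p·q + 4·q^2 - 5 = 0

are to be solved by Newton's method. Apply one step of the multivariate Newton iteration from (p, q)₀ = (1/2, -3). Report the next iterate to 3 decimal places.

(0.058, -1.608)

At (1/2, -3): F = (-8.000, 29.750).
Jacobian J = [[2·p·q + 2·p + 4·q + 3, p^2 + 4·p], [2·p - q^2 - 2·q, -2·p·q - 2·p + 8·q]].
At the point, J = [[-11.000, 2.250], [-2.000, -22.000]] (det J = 246.500).
Solving J·Δ = −F gives Δ = (-0.442, 1.392).
Then the next iterate is (p, q)₁ = (0.058, -1.608).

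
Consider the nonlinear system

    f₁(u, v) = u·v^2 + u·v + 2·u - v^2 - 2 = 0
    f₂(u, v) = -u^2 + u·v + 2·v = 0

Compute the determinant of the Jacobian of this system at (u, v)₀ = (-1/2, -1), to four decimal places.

3.0000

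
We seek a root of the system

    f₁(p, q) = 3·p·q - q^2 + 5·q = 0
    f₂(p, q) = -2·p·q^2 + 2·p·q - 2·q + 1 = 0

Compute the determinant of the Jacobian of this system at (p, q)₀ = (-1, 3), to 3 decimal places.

24.000

J = [[3·q, 3·p - 2·q + 5], [-2·q^2 + 2·q, -4·p·q + 2·p - 2]].
At the point, J = [[9.000, -4.000], [-12.000, 8.000]].
det J = 24.000.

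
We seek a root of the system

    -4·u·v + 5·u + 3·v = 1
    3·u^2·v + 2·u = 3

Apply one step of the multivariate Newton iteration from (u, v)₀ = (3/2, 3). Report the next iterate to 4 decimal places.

(0.3962, 4.7421)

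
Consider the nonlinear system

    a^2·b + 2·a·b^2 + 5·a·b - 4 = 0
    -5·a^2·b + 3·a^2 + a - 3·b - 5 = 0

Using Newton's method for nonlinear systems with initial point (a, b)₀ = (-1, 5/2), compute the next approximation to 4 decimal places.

(-0.0833, 1.9167)

At (-1, 5/2): F = (-26.5000, -23.0000).
Jacobian J = [[2·a·b + 2·b^2 + 5·b, a^2 + 4·a·b + 5·a], [-10·a·b + 6·a + 1, -5·a^2 - 3]].
At the point, J = [[20.0000, -14.0000], [20.0000, -8.0000]] (det J = 120.0000).
Solving J·Δ = −F gives Δ = (0.9167, -0.5833).
Then the next iterate is (a, b)₁ = (-0.0833, 1.9167).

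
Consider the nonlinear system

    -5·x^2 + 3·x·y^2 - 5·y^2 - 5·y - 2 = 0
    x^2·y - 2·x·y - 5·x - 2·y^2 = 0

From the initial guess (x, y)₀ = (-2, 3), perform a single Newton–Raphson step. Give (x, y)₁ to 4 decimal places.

(-1.0774, 1.6952)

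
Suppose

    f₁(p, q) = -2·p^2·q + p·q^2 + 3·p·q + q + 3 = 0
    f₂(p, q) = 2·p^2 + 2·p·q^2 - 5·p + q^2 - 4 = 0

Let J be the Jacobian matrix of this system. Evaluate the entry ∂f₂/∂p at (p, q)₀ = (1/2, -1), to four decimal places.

-1.0000

∂f₂/∂p = 4·p + 2·q^2 - 5.
At (1/2, -1) this is -1.0000.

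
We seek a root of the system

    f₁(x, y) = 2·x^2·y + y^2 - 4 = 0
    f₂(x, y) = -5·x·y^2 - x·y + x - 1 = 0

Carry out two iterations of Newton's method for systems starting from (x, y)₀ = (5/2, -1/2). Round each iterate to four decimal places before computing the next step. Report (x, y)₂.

(-2.8550, 0.7517)

At (5/2, -1/2): F = (-10.0000, -0.3750).
Jacobian J = [[4·x·y, 2·x^2 + 2·y], [-5·y^2 - y + 1, -10·x·y - x]].
At the point, J = [[-5.0000, 11.5000], [0.2500, 10.0000]] (det J = -52.8750).
Solving J·Δ = −F gives Δ = (-1.8097, 0.0827).
Then the next iterate is (x, y)₁ = (0.6903, -0.4173).
Round to (0.6903, -0.4173) and repeat: F = (-4.223559, -0.622680), J = [[-1.152249, 0.118428], [0.546604, 2.190322]].
Δ = (-3.5453, 1.1690), so (x, y)₂ = (-2.8550, 0.7517).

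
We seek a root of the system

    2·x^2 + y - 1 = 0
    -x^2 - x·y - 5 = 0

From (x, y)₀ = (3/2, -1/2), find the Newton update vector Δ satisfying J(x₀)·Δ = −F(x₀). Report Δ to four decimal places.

(0.3077, -4.8462)

At (3/2, -1/2): F = (3.0000, -6.5000).
Jacobian J = [[4·x, 1], [-2·x - y, -x]].
At the point, J = [[6.0000, 1.0000], [-2.5000, -1.5000]] (det J = -6.5000).
Solving J·Δ = −F gives Δ = (0.3077, -4.8462).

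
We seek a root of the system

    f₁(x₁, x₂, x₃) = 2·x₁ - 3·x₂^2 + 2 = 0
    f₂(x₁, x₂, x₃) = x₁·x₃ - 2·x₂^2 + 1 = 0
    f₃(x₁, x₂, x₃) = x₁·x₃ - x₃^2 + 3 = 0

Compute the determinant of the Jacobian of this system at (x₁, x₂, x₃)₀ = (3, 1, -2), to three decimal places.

-104.000

J = [[2, -6·x₂, 0], [x₃, -4·x₂, x₁], [x₃, 0, x₁ - 2·x₃]].
At the point, J = [[2.000, -6.000, 0.000], [-2.000, -4.000, 3.000], [-2.000, 0.000, 7.000]].
det J = -104.000.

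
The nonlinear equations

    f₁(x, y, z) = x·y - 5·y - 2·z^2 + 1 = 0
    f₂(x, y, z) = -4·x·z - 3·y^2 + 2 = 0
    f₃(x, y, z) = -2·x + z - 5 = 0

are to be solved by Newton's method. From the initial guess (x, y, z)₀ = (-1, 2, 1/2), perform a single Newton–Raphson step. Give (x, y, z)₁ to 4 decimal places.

(-4.5000, 0.4167, -4.0000)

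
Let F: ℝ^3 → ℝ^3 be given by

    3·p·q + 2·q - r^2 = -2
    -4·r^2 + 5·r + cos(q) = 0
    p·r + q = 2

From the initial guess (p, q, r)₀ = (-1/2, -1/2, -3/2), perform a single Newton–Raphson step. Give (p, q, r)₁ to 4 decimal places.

(3.0705, 6.9601, -0.7914)

At (-1/2, -1/2, -3/2): F = (-0.5000, -15.622417, -1.7500).
Jacobian J = [[3·q, 3·p + 2, -2·r], [0, -sin(q), -8·r + 5], [r, 1, p]].
At the point, J = [[-1.5000, 0.5000, 3.0000], [0.0000, 0.479426, 17.0000], [-1.5000, 1.0000, -0.5000]] (det J = 15.266984).
Solving J·Δ = −F gives Δ = (3.5705, 7.4601, 0.7086).
Then the next iterate is (p, q, r)₁ = (3.0705, 6.9601, -0.7914).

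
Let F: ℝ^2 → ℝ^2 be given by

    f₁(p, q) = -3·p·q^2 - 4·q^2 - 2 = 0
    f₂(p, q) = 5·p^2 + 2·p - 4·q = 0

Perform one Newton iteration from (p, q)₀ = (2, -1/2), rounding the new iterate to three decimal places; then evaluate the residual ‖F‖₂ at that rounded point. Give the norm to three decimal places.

6.573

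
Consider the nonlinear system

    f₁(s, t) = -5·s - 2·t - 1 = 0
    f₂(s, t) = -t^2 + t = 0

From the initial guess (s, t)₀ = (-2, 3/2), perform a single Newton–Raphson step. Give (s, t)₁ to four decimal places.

At (-2, 3/2): F = (6.0000, -0.7500).
Jacobian J = [[-5, -2], [0, -2·t + 1]].
At the point, J = [[-5.0000, -2.0000], [0.0000, -2.0000]] (det J = 10.0000).
Solving J·Δ = −F gives Δ = (1.3500, -0.3750).
Then the next iterate is (s, t)₁ = (-0.6500, 1.1250).

(-0.6500, 1.1250)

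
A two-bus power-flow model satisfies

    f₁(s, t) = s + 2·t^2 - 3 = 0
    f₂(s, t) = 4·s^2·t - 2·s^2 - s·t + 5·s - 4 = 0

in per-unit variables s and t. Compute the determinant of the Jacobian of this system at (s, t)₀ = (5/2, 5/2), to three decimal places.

-402.500

J = [[1, 4·t], [8·s·t - 4·s - t + 5, 4·s^2 - s]].
At the point, J = [[1.000, 10.000], [42.500, 22.500]].
det J = -402.500.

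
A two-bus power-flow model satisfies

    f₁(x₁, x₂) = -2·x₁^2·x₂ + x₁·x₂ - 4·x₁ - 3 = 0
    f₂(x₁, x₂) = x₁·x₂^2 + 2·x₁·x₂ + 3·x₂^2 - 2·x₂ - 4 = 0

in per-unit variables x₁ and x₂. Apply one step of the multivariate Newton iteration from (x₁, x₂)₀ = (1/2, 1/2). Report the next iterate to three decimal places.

At (1/2, 1/2): F = (-5.000, -3.625).
Jacobian J = [[-4·x₁·x₂ + x₂ - 4, -2·x₁^2 + x₁], [x₂^2 + 2·x₂, 2·x₁·x₂ + 2·x₁ + 6·x₂ - 2]].
At the point, J = [[-4.500, 0.000], [1.250, 2.500]] (det J = -11.250).
Solving J·Δ = −F gives Δ = (-1.111, 2.006).
Then the next iterate is (x₁, x₂)₁ = (-0.611, 2.506).

(-0.611, 2.506)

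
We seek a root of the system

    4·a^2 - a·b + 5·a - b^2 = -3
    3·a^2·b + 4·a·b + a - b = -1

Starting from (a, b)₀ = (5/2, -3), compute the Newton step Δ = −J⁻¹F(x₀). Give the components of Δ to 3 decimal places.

At (5/2, -3): F = (39.000, -79.750).
Jacobian J = [[8·a - b + 5, -a - 2·b], [6·a·b + 4·b + 1, 3·a^2 + 4·a - 1]].
At the point, J = [[28.000, 3.500], [-56.000, 27.750]] (det J = 973.000).
Solving J·Δ = −F gives Δ = (-1.399, 0.050).

(-1.399, 0.050)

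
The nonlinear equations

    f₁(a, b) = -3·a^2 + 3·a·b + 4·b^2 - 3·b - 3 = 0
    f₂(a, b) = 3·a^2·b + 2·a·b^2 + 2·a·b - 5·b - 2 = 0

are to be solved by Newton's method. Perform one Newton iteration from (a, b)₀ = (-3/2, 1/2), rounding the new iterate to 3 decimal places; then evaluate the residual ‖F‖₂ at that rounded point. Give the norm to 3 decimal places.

2.523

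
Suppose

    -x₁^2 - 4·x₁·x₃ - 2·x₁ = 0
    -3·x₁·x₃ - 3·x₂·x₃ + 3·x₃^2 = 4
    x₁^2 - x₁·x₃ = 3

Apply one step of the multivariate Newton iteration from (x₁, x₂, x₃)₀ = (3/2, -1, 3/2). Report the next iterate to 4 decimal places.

(1.3676, -4.3105, -0.6324)

At (3/2, -1, 3/2): F = (-14.2500, 0.5000, -3.0000).
Jacobian J = [[-2·x₁ - 4·x₃ - 2, 0, -4·x₁], [-3·x₃, -3·x₃, -3·x₁ - 3·x₂ + 6·x₃], [2·x₁ - x₃, 0, -x₁]].
At the point, J = [[-11.0000, 0.0000, -6.0000], [-4.5000, -4.5000, 7.5000], [1.5000, 0.0000, -1.5000]] (det J = -114.7500).
Solving J·Δ = −F gives Δ = (-0.1324, -3.3105, -2.1324).
Then the next iterate is (x₁, x₂, x₃)₁ = (1.3676, -4.3105, -0.6324).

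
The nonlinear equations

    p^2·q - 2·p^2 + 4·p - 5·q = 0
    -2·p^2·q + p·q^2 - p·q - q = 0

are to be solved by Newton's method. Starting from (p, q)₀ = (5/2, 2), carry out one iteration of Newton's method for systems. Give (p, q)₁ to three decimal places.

(20.833, -56.667)

At (5/2, 2): F = (0.000, -22.000).
Jacobian J = [[2·p·q - 4·p + 4, p^2 - 5], [-4·p·q + q^2 - q, -2·p^2 + 2·p·q - p - 1]].
At the point, J = [[4.000, 1.250], [-18.000, -6.000]] (det J = -1.500).
Solving J·Δ = −F gives Δ = (18.333, -58.667).
Then the next iterate is (p, q)₁ = (20.833, -56.667).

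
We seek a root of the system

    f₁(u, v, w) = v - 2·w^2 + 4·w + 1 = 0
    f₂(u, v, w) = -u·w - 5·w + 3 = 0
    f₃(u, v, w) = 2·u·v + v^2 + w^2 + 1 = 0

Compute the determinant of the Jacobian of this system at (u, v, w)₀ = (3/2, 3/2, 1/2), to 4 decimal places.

-25.0000

J = [[0, 1, -4·w + 4], [-w, 0, -u - 5], [2·v, 2·u + 2·v, 2·w]].
At the point, J = [[0.0000, 1.0000, 2.0000], [-0.5000, 0.0000, -6.5000], [3.0000, 6.0000, 1.0000]].
det J = -25.0000.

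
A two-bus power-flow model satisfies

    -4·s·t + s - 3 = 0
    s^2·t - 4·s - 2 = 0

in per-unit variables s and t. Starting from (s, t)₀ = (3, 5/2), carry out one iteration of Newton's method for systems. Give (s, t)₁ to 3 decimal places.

(6.294, -2.471)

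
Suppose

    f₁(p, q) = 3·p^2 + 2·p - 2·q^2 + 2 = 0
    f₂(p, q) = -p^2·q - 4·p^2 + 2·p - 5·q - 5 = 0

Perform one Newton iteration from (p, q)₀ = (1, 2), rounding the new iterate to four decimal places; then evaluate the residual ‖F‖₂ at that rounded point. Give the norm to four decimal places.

At (1, 2): F = (-1.0000, -19.0000).
Jacobian J = [[6·p + 2, -4·q], [-2·p·q - 8·p + 2, -p^2 - 5]].
At the point, J = [[8.0000, -8.0000], [-10.0000, -6.0000]] (det J = -128.0000).
Solving J·Δ = −F gives Δ = (-1.1406, -1.2656).
Then the next iterate is (p, q)₁ = (-0.1406, 0.7344).
Re-evaluating at (-0.1406, 0.7344): F = (0.699418, -9.046791), so ‖F‖₂ = 9.0738.

9.0738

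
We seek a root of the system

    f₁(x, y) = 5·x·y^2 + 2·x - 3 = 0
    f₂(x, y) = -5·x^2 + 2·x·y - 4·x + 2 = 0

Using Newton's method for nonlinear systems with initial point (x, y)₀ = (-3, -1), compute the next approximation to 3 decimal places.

At (-3, -1): F = (-24.000, -25.000).
Jacobian J = [[5·y^2 + 2, 10·x·y], [-10·x + 2·y - 4, 2·x]].
At the point, J = [[7.000, 30.000], [24.000, -6.000]] (det J = -762.000).
Solving J·Δ = −F gives Δ = (1.173, 0.526).
Then the next iterate is (x, y)₁ = (-1.827, -0.474).

(-1.827, -0.474)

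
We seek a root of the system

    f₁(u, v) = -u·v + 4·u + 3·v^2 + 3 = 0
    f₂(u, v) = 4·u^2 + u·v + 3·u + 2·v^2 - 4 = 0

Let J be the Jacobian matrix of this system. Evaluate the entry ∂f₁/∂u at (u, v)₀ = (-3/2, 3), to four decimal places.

1.0000

∂f₁/∂u = -v + 4.
At (-3/2, 3) this is 1.0000.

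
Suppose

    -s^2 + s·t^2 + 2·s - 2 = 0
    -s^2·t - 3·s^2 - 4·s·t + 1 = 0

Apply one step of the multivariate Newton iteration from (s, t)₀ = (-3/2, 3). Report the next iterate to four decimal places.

At (-3/2, 3): F = (-20.7500, 5.5000).
Jacobian J = [[-2·s + t^2 + 2, 2·s·t], [-2·s·t - 6·s - 4·t, -s^2 - 4·s]].
At the point, J = [[14.0000, -9.0000], [6.0000, 3.7500]] (det J = 106.5000).
Solving J·Δ = −F gives Δ = (0.2658, -1.8920).
Then the next iterate is (s, t)₁ = (-1.2342, 1.1080).

(-1.2342, 1.1080)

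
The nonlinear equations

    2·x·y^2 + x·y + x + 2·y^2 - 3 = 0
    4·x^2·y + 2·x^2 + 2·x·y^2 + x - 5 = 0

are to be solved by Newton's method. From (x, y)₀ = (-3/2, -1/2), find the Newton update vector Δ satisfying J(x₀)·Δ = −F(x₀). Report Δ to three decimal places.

At (-3/2, -1/2): F = (-4.000, -7.250).
Jacobian J = [[2·y^2 + y + 1, 4·x·y + x + 4·y], [8·x·y + 4·x + 2·y^2 + 1, 4·x^2 + 4·x·y]].
At the point, J = [[1.000, -0.500], [1.500, 12.000]] (det J = 12.750).
Solving J·Δ = −F gives Δ = (4.049, 0.098).

(4.049, 0.098)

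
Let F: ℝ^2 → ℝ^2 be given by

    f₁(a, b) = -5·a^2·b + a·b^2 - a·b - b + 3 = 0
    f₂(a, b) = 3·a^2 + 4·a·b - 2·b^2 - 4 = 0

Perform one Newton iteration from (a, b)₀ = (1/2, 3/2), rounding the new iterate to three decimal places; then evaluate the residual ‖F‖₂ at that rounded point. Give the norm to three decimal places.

2.009

At (1/2, 3/2): F = (0.000, -4.750).
Jacobian J = [[-10·a·b + b^2 - b, -5·a^2 + 2·a·b - a - 1], [6·a + 4·b, 4·a - 4·b]].
At the point, J = [[-6.750, -1.250], [9.000, -4.000]] (det J = 38.250).
Solving J·Δ = −F gives Δ = (0.155, -0.838).
Then the next iterate is (a, b)₁ = (0.655, 0.662).
Re-evaluating at (0.655, 0.662): F = (0.77137, -1.85497), so ‖F‖₂ = 2.009.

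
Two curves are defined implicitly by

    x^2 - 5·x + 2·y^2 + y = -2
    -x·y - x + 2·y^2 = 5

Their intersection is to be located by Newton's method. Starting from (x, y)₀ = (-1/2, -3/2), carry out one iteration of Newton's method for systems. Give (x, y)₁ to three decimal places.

At (-1/2, -3/2): F = (7.750, -0.750).
Jacobian J = [[2·x - 5, 4·y + 1], [-y - 1, -x + 4·y]].
At the point, J = [[-6.000, -5.000], [0.500, -5.500]] (det J = 35.500).
Solving J·Δ = −F gives Δ = (1.306, -0.018).
Then the next iterate is (x, y)₁ = (0.806, -1.518).

(0.806, -1.518)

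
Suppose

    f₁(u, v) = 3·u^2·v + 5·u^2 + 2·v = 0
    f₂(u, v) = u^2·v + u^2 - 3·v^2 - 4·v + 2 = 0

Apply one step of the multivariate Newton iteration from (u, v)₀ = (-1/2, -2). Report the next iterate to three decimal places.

(4.750, -2.364)

At (-1/2, -2): F = (-4.250, -2.250).
Jacobian J = [[6·u·v + 10·u, 3·u^2 + 2], [2·u·v + 2·u, u^2 - 6·v - 4]].
At the point, J = [[1.000, 2.750], [1.000, 8.250]] (det J = 5.500).
Solving J·Δ = −F gives Δ = (5.250, -0.364).
Then the next iterate is (u, v)₁ = (4.750, -2.364).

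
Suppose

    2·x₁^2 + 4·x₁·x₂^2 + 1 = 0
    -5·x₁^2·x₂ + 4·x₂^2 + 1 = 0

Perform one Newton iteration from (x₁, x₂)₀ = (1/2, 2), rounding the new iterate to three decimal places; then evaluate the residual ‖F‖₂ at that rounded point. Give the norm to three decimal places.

4.887

At (1/2, 2): F = (9.500, 14.500).
Jacobian J = [[4·x₁ + 4·x₂^2, 8·x₁·x₂], [-10·x₁·x₂, -5·x₁^2 + 8·x₂]].
At the point, J = [[18.000, 8.000], [-10.000, 14.750]] (det J = 345.500).
Solving J·Δ = −F gives Δ = (-0.070, -1.030).
Then the next iterate is (x₁, x₂)₁ = (0.430, 0.970).
Re-evaluating at (0.430, 0.970): F = (2.98815, 3.86684), so ‖F‖₂ = 4.887.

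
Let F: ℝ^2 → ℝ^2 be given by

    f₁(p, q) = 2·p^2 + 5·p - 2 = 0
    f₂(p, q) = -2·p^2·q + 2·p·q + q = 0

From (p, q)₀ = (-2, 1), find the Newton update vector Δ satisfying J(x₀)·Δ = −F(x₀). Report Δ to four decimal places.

At (-2, 1): F = (-4.0000, -11.0000).
Jacobian J = [[4·p + 5, 0], [-4·p·q + 2·q, -2·p^2 + 2·p + 1]].
At the point, J = [[-3.0000, 0.0000], [10.0000, -11.0000]] (det J = 33.0000).
Solving J·Δ = −F gives Δ = (-1.3333, -2.2121).

(-1.3333, -2.2121)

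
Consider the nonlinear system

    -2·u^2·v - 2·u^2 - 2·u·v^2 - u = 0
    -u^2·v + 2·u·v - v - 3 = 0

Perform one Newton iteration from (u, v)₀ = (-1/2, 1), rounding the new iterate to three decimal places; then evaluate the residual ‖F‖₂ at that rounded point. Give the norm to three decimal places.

3.162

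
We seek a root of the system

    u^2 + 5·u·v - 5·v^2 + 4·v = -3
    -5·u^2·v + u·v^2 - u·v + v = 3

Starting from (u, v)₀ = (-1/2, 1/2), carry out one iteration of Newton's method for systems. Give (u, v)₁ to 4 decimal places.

(0.9917, 1.9250)

At (-1/2, 1/2): F = (2.7500, -3.0000).
Jacobian J = [[2·u + 5·v, 5·u - 10·v + 4], [-10·u·v + v^2 - v, -5·u^2 + 2·u·v - u + 1]].
At the point, J = [[1.5000, -3.5000], [2.2500, -0.2500]] (det J = 7.5000).
Solving J·Δ = −F gives Δ = (1.4917, 1.4250).
Then the next iterate is (u, v)₁ = (0.9917, 1.9250).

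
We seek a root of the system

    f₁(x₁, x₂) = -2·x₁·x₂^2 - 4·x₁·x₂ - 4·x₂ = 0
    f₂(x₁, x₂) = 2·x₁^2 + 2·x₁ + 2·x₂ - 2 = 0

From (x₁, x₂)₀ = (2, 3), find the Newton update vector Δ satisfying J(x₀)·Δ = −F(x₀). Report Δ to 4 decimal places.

(-1.4400, -0.8000)

At (2, 3): F = (-72.0000, 16.0000).
Jacobian J = [[-2·x₂^2 - 4·x₂, -4·x₁·x₂ - 4·x₁ - 4], [4·x₁ + 2, 2]].
At the point, J = [[-30.0000, -36.0000], [10.0000, 2.0000]] (det J = 300.0000).
Solving J·Δ = −F gives Δ = (-1.4400, -0.8000).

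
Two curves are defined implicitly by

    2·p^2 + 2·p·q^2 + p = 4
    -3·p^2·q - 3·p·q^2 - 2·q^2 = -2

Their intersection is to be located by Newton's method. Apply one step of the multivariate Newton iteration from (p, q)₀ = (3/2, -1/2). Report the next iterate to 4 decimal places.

(0.3733, -2.4000)

At (3/2, -1/2): F = (2.7500, 3.7500).
Jacobian J = [[4·p + 2·q^2 + 1, 4·p·q], [-6·p·q - 3·q^2, -3·p^2 - 6·p·q - 4·q]].
At the point, J = [[7.5000, -3.0000], [3.7500, -0.2500]] (det J = 9.3750).
Solving J·Δ = −F gives Δ = (-1.1267, -1.9000).
Then the next iterate is (p, q)₁ = (0.3733, -2.4000).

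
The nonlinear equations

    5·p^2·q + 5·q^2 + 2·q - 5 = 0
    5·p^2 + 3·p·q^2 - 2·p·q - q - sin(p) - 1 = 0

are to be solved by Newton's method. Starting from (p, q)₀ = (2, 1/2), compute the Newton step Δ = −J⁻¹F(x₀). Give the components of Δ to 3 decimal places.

At (2, 1/2): F = (7.250, 17.09070).
Jacobian J = [[10·p·q, 5·p^2 + 10·q + 2], [10·p + 3·q^2 - 2·q - cos(p), 6·p·q - 2·p - 1]].
At the point, J = [[10.000, 27.000], [20.16615, 1.000]] (det J = -534.48596).
Solving J·Δ = −F gives Δ = (-0.850, 0.046).

(-0.850, 0.046)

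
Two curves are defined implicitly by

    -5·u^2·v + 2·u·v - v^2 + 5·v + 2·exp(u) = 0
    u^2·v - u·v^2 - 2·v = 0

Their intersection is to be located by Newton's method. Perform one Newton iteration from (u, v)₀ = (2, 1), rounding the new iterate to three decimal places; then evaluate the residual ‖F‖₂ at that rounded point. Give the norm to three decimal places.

0.403

At (2, 1): F = (2.77811, 0.000).
Jacobian J = [[-10·u·v + 2·v + 2·exp(u), -5·u^2 + 2·u - 2·v + 5], [2·u·v - v^2, u^2 - 2·u·v - 2]].
At the point, J = [[-3.22189, -13.000], [3.000, -2.000]] (det J = 45.44378).
Solving J·Δ = −F gives Δ = (0.122, 0.183).
Then the next iterate is (u, v)₁ = (2.122, 1.183).
Re-evaluating at (2.122, 1.183): F = (-0.40276, -0.00880), so ‖F‖₂ = 0.403.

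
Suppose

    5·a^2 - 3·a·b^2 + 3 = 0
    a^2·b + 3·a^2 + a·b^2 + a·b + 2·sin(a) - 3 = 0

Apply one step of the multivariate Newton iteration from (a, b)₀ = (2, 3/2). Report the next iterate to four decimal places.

(0.9697, 1.2694)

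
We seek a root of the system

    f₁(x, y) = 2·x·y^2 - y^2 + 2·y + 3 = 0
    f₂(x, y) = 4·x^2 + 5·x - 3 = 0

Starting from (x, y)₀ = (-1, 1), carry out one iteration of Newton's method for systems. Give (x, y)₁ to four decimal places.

(-2.3333, 0.8333)

At (-1, 1): F = (2.0000, -4.0000).
Jacobian J = [[2·y^2, 4·x·y - 2·y + 2], [8·x + 5, 0]].
At the point, J = [[2.0000, -4.0000], [-3.0000, 0.0000]] (det J = -12.0000).
Solving J·Δ = −F gives Δ = (-1.3333, -0.1667).
Then the next iterate is (x, y)₁ = (-2.3333, 0.8333).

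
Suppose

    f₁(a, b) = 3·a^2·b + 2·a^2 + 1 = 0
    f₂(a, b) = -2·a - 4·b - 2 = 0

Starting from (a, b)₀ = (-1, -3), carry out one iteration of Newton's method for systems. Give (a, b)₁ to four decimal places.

At (-1, -3): F = (-6.0000, 12.0000).
Jacobian J = [[6·a·b + 4·a, 3·a^2], [-2, -4]].
At the point, J = [[14.0000, 3.0000], [-2.0000, -4.0000]] (det J = -50.0000).
Solving J·Δ = −F gives Δ = (-0.2400, 3.1200).
Then the next iterate is (a, b)₁ = (-1.2400, 0.1200).

(-1.2400, 0.1200)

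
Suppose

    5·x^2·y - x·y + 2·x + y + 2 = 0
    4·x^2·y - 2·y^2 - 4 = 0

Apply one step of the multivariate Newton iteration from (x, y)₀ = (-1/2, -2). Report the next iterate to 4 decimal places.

(-0.4808, -0.4615)

At (-1/2, -2): F = (-4.5000, -14.0000).
Jacobian J = [[10·x·y - y + 2, 5·x^2 - x + 1], [8·x·y, 4·x^2 - 4·y]].
At the point, J = [[14.0000, 2.7500], [8.0000, 9.0000]] (det J = 104.0000).
Solving J·Δ = −F gives Δ = (0.0192, 1.5385).
Then the next iterate is (x, y)₁ = (-0.4808, -0.4615).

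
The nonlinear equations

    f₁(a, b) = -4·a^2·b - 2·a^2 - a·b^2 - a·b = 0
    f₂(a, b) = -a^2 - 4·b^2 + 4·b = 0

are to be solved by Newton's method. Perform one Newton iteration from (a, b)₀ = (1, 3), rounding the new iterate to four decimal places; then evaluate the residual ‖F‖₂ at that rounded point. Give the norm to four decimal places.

At (1, 3): F = (-26.0000, -25.0000).
Jacobian J = [[-8·a·b - 4·a - b^2 - b, -4·a^2 - 2·a·b - a], [-2·a, -8·b + 4]].
At the point, J = [[-40.0000, -11.0000], [-2.0000, -20.0000]] (det J = 778.0000).
Solving J·Δ = −F gives Δ = (-0.3149, -1.2185).
Then the next iterate is (a, b)₁ = (0.6851, 1.7815).
Re-evaluating at (0.6851, 1.7815): F = (-7.678234, -6.038331), so ‖F‖₂ = 9.7681.

9.7681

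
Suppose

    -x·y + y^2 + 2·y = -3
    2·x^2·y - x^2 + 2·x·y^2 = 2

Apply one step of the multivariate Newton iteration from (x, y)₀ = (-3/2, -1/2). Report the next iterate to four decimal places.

(0.8500, -1.5700)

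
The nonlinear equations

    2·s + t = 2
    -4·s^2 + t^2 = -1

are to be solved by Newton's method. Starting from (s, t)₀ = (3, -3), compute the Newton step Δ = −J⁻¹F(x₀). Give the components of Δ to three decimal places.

At (3, -3): F = (1.000, -26.000).
Jacobian J = [[2, 1], [-8·s, 2·t]].
At the point, J = [[2.000, 1.000], [-24.000, -6.000]] (det J = 12.000).
Solving J·Δ = −F gives Δ = (-1.667, 2.333).

(-1.667, 2.333)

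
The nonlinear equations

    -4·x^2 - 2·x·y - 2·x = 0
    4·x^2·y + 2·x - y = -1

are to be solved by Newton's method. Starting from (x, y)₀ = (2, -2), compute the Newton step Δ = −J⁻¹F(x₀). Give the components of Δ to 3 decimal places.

(-0.848, -0.030)

At (2, -2): F = (-12.000, -25.000).
Jacobian J = [[-8·x - 2·y - 2, -2·x], [8·x·y + 2, 4·x^2 - 1]].
At the point, J = [[-14.000, -4.000], [-30.000, 15.000]] (det J = -330.000).
Solving J·Δ = −F gives Δ = (-0.848, -0.030).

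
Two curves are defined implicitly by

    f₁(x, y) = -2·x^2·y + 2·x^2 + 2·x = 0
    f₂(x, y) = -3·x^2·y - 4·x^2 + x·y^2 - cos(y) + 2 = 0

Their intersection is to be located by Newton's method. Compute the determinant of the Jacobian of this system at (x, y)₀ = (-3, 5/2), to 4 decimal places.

526.4694

J = [[-4·x·y + 4·x + 2, -2·x^2], [-6·x·y - 8·x + y^2, -3·x^2 + 2·x·y + sin(y)]].
At the point, J = [[20.0000, -18.0000], [75.2500, -41.401528]].
det J = 526.4694.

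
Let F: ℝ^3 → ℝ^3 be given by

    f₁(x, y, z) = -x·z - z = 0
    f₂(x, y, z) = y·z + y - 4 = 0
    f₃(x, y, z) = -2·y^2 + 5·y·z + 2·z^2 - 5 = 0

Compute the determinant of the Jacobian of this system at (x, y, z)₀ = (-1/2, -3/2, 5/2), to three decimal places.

J = [[-z, 0, -x - 1], [0, z + 1, y], [0, -4·y + 5·z, 5·y + 4·z]].
At the point, J = [[-2.500, 0.000, -0.500], [0.000, 3.500, -1.500], [0.000, 18.500, 2.500]].
det J = -91.250.

-91.250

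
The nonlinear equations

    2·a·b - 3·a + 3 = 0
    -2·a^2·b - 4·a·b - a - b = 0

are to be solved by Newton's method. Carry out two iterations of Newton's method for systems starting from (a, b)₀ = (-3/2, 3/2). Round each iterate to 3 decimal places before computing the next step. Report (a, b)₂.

(-2.280, 2.229)

At (-3/2, 3/2): F = (3.000, 2.250).
Jacobian J = [[2·b - 3, 2·a], [-4·a·b - 4·b - 1, -2·a^2 - 4·a - 1]].
At the point, J = [[0.000, -3.000], [2.000, 0.500]] (det J = 6.000).
Solving J·Δ = −F gives Δ = (-1.375, 1.000).
Then the next iterate is (a, b)₁ = (-2.875, 2.500).
Round to (-2.875, 2.500) and repeat: F = (-2.750, -12.20312), J = [[2.000, -5.750], [17.750, -6.03125]].
Δ = (0.595, -0.271), so (a, b)₂ = (-2.280, 2.229).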